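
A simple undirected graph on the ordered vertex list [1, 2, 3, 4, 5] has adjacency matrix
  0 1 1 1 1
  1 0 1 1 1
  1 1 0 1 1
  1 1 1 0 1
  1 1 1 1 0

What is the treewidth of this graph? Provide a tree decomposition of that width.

Treewidth 4.
Bags: B1 = {1, 2, 3, 4, 5}
Tree: (single bag)

With just one bag of size 5, the width is 5 − 1 = 4, so tw(G) ≤ 4. Conversely, {1, 2, 3, 4, 5} is a clique of size 5, and the vertices of any clique must share a bag in every tree decomposition; so some bag has ≥ 5 vertices and tw(G) ≥ 4. Therefore the treewidth is 4.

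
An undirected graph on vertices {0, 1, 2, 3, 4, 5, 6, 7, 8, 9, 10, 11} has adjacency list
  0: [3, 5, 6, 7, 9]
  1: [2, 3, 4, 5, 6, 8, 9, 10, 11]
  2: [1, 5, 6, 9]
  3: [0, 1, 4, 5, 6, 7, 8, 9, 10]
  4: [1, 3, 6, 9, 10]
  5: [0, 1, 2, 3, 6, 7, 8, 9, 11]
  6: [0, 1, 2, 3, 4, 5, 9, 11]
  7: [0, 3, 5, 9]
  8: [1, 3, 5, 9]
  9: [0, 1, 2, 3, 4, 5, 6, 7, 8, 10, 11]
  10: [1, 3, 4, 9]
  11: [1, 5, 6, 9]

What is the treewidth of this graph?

4

A width-4 tree decomposition is:
Bags: B1 = {0, 3, 5, 6, 9}  B2 = {0, 3, 5, 7, 9}  B3 = {1, 3, 5, 6, 9}  B4 = {1, 3, 4, 6, 9}  B5 = {1, 2, 5, 6, 9}  B6 = {1, 3, 5, 8, 9}  B7 = {1, 3, 4, 9, 10}  B8 = {1, 5, 6, 9, 11}
Tree: B1–B2, B1–B3, B3–B4, B3–B5, B3–B6, B4–B7, B3–B8
The largest bag has 5 vertices, giving width 4; this decomposition certifies tw(G) ≤ 4. Conversely, {0, 3, 5, 6, 9} is a clique of size 5, and the vertices of any clique must share a bag in every tree decomposition; so some bag has ≥ 5 vertices and tw(G) ≥ 4. The upper and lower bounds meet at 4, so that is the treewidth.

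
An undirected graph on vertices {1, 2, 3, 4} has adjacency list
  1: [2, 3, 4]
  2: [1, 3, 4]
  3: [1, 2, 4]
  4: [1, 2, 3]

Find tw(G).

3

A width-3 tree decomposition is:
Bags: B1 = {1, 2, 3, 4}
Tree: (single bag)
A single bag containing all 4 vertices is trivially a valid decomposition of width 3. On the other hand G contains the 4-clique {1, 2, 3, 4}. A clique must lie in a single bag of any decomposition, so no decomposition can have width below 3. Combining the bounds, tw(G) = 3.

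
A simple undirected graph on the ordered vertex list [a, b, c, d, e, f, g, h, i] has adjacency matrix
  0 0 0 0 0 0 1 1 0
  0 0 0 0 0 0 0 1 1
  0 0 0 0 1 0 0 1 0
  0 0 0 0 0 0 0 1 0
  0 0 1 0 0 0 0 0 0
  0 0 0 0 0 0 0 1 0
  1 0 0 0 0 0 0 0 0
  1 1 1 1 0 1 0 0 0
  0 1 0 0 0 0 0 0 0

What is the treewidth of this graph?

A width-1 tree decomposition is:
Bags: B1 = {c, e}  B2 = {c, h}  B3 = {b, h}  B4 = {a, h}  B5 = {b, i}  B6 = {f, h}  B7 = {d, h}  B8 = {a, g}
Tree: B1–B2, B2–B3, B2–B4, B3–B5, B2–B6, B4–B7, B4–B8
Every bag has size at most 2, so the width is 2 − 1 = 1 and tw(G) ≤ 1. Since G has at least one edge (e.g. c–e), it is not an edgeless graph, so tw(G) ≥ 1. Hence tw(G) = 1 exactly.

1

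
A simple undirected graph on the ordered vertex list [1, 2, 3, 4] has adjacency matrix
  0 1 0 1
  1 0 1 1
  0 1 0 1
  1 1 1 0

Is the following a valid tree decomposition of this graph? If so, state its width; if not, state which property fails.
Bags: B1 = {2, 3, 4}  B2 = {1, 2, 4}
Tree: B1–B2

Vertex coverage: the bags together contain {1, 2, 3, 4}, the full vertex set. Edge coverage: each edge of G has both endpoints in at least one bag. Running intersection: for every vertex, the bags containing it form a connected subtree. All three properties hold, so this is a valid tree decomposition of width max|bag| − 1 = 2, and hence tw(G) ≤ 2.

Yes; width 2.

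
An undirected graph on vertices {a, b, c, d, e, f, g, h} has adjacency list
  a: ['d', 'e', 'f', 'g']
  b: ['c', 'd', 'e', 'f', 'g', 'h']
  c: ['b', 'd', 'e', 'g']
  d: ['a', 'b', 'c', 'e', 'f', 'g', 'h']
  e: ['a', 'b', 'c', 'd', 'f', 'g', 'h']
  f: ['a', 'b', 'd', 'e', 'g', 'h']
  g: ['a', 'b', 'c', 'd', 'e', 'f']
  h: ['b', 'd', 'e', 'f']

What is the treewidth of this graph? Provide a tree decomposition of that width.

The largest bag has 5 vertices, giving width 4; this decomposition certifies tw(G) ≤ 4. On the other hand G contains the 5-clique {b, c, d, e, g}. A clique must lie in a single bag of any decomposition, so no decomposition can have width below 4. Hence tw(G) = 4 exactly.

Treewidth 4.
One optimal decomposition is:
Bags: B1 = {b, c, d, e, g}  B2 = {b, d, e, f, g}  B3 = {b, d, e, f, h}  B4 = {a, d, e, f, g}
Tree: B1–B2, B2–B3, B2–B4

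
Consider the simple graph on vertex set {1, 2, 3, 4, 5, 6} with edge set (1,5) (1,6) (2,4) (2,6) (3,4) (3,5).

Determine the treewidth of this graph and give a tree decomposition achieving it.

Treewidth 2.
One such decomposition:
Bags: B1 = {3, 4, 5}  B2 = {1, 4, 5}  B3 = {1, 4, 6}  B4 = {2, 4, 6}
Tree: B1–B2, B2–B3, B3–B4

Each bag holds 3 vertices, so the decomposition has width 2, which upper-bounds the treewidth. The edges 4–3–5–1–6–2–4 form a cycle, so G is not a tree and its treewidth is at least 2. Combining the bounds, tw(G) = 2.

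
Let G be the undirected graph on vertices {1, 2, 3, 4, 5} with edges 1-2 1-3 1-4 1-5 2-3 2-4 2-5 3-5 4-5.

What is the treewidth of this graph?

3

A width-3 tree decomposition is:
Bags: B1 = {1, 2, 3, 5}  B2 = {1, 2, 4, 5}
Tree: B1–B2
Each bag holds 4 vertices, so the decomposition has width 3, which upper-bounds the treewidth. Conversely, {1, 2, 3, 5} is a clique of size 4, and the vertices of any clique must share a bag in every tree decomposition; so some bag has ≥ 4 vertices and tw(G) ≥ 3. Combining the bounds, tw(G) = 3.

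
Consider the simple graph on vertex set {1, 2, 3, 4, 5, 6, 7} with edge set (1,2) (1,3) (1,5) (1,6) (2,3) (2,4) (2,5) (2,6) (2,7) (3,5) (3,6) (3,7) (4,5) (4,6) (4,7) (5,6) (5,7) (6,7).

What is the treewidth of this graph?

A width-4 tree decomposition is:
Bags: B1 = {2, 3, 5, 6, 7}  B2 = {2, 4, 5, 6, 7}  B3 = {1, 2, 3, 5, 6}
Tree: B1–B2, B1–B3
Every bag has size at most 5, so the width is 5 − 1 = 4 and tw(G) ≤ 4. For the lower bound, the 5 vertices {1, 2, 3, 5, 6} are pairwise adjacent, and any tree decomposition puts a clique entirely inside one bag — forcing width ≥ 4. Therefore the treewidth is 4.

4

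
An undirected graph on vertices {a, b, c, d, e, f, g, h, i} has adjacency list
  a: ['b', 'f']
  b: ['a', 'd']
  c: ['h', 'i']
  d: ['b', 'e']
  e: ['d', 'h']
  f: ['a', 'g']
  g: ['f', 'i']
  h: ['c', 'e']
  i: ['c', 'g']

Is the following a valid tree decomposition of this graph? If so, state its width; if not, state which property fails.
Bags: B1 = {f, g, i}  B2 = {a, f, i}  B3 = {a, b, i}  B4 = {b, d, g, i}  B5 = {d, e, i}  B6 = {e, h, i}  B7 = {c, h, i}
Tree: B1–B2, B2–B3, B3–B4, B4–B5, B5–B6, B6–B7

No — bags containing vertex g are not connected in the tree.

A tree decomposition must satisfy three properties: every vertex lies in some bag; for every edge, both endpoints lie together in some bag; and for every vertex, the bags containing it form a connected subtree. Here bags containing vertex g are not connected in the tree, so the decomposition is invalid.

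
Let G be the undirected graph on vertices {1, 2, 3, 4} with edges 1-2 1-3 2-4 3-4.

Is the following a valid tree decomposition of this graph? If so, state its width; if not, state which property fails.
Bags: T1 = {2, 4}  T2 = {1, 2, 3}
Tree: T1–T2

No — edge (3,4) lies in no bag.

A tree decomposition must satisfy three properties: every vertex lies in some bag; for every edge, both endpoints lie together in some bag; and for every vertex, the bags containing it form a connected subtree. Here edge (3,4) lies in no bag, so the decomposition is invalid.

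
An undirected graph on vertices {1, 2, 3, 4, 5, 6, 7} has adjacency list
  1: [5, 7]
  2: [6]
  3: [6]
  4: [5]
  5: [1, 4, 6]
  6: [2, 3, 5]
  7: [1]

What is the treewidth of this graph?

1

A width-1 tree decomposition is:
Bags: B1 = {5, 6}  B2 = {2, 6}  B3 = {1, 5}  B4 = {1, 7}  B5 = {3, 6}  B6 = {4, 5}
Tree: B1–B2, B1–B3, B3–B4, B1–B5, B1–B6
The largest bag has 2 vertices, giving width 1; this decomposition certifies tw(G) ≤ 1. G has an edge, so its treewidth is at least 1. The upper and lower bounds meet at 1, so that is the treewidth.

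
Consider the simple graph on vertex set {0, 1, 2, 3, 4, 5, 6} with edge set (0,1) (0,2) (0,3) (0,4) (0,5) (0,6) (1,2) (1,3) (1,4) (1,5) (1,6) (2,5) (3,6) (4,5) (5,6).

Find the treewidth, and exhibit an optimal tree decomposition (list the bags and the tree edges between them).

The largest bag has 4 vertices, giving width 3; this decomposition certifies tw(G) ≤ 3. For the lower bound, the 4 vertices {0, 1, 3, 6} are pairwise adjacent, and any tree decomposition puts a clique entirely inside one bag — forcing width ≥ 3. Therefore the treewidth is 3.

Treewidth 3.
Bags: B1 = {0, 1, 3, 6}  B2 = {0, 1, 5, 6}  B3 = {0, 1, 4, 5}  B4 = {0, 1, 2, 5}
Tree: B1–B2, B2–B3, B2–B4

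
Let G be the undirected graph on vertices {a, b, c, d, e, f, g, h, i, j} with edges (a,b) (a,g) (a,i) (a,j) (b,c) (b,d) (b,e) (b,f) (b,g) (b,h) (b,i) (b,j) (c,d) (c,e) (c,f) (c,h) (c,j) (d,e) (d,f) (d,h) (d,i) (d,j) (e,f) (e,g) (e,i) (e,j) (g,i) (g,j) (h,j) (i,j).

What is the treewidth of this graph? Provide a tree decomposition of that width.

The largest bag has 5 vertices, giving width 4; this decomposition certifies tw(G) ≤ 4. Conversely, {b, c, d, e, j} is a clique of size 5, and the vertices of any clique must share a bag in every tree decomposition; so some bag has ≥ 5 vertices and tw(G) ≥ 4. Therefore the treewidth is 4.

Treewidth 4.
One such decomposition:
Bags: B1 = {b, d, e, i, j}  B2 = {b, e, g, i, j}  B3 = {b, c, d, e, j}  B4 = {a, b, g, i, j}  B5 = {b, c, d, e, f}  B6 = {b, c, d, h, j}
Tree: B1–B2, B1–B3, B2–B4, B3–B5, B3–B6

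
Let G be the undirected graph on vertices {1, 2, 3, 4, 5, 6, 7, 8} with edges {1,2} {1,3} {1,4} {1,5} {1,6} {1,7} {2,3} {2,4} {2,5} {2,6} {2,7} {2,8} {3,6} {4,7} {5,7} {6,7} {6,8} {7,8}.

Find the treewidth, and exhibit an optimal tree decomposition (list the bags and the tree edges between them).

Treewidth 3.
One such decomposition:
Bags: B1 = {1, 2, 6, 7}  B2 = {1, 2, 4, 7}  B3 = {2, 6, 7, 8}  B4 = {1, 2, 3, 6}  B5 = {1, 2, 5, 7}
Tree: B1–B2, B1–B3, B1–B4, B1–B5

Each bag holds 4 vertices, so the decomposition has width 3, which upper-bounds the treewidth. On the other hand G contains the 4-clique {2, 6, 7, 8}. A clique must lie in a single bag of any decomposition, so no decomposition can have width below 3. Hence tw(G) = 3 exactly.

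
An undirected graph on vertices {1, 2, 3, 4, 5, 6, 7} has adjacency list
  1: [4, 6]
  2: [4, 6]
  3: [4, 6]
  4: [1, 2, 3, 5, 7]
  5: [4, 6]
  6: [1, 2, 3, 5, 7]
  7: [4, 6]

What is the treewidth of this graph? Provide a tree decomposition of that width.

Treewidth 2.
One optimal decomposition is:
Bags: B1 = {3, 4, 6}  B2 = {2, 4, 6}  B3 = {4, 6, 7}  B4 = {1, 4, 6}  B5 = {4, 5, 6}
Tree: B1–B2, B2–B3, B3–B4, B4–B5

The largest bag has 3 vertices, giving width 2; this decomposition certifies tw(G) ≤ 2. Since 4–3–6–2–4 is a cycle in G, G is not acyclic. Forests are exactly the graphs of treewidth ≤ 1, so tw(G) ≥ 2. The upper and lower bounds meet at 2, so that is the treewidth.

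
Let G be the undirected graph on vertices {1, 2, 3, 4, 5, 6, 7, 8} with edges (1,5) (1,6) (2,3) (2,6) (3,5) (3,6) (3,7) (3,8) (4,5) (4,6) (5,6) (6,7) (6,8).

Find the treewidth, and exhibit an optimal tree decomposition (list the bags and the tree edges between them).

Treewidth 2.
Bags: B1 = {3, 5, 6}  B2 = {3, 6, 8}  B3 = {1, 5, 6}  B4 = {4, 5, 6}  B5 = {2, 3, 6}  B6 = {3, 6, 7}
Tree: B1–B2, B1–B3, B3–B4, B2–B5, B1–B6

The largest bag has 3 vertices, giving width 2; this decomposition certifies tw(G) ≤ 2. Conversely, {1, 5, 6} is a clique of size 3, and the vertices of any clique must share a bag in every tree decomposition; so some bag has ≥ 3 vertices and tw(G) ≥ 2. Therefore the treewidth is 2.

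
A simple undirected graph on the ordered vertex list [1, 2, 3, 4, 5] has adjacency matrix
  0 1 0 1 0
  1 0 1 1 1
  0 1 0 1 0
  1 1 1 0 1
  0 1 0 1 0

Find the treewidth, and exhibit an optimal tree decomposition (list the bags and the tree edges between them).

The largest bag has 3 vertices, giving width 2; this decomposition certifies tw(G) ≤ 2. On the other hand G contains the 3-clique {1, 2, 4}. A clique must lie in a single bag of any decomposition, so no decomposition can have width below 2. Therefore the treewidth is 2.

Treewidth 2.
Bags: B1 = {2, 3, 4}  B2 = {2, 4, 5}  B3 = {1, 2, 4}
Tree: B1–B2, B1–B3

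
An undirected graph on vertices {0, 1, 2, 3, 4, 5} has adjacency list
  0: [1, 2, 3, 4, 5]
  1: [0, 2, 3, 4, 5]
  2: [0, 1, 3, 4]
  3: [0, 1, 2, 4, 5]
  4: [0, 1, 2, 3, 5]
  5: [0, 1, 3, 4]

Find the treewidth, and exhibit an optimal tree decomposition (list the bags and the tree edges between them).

The largest bag has 5 vertices, giving width 4; this decomposition certifies tw(G) ≤ 4. On the other hand G contains the 5-clique {0, 1, 2, 3, 4}. A clique must lie in a single bag of any decomposition, so no decomposition can have width below 4. Hence tw(G) = 4 exactly.

Treewidth 4.
One such decomposition:
Bags: B1 = {0, 1, 2, 3, 4}  B2 = {0, 1, 3, 4, 5}
Tree: B1–B2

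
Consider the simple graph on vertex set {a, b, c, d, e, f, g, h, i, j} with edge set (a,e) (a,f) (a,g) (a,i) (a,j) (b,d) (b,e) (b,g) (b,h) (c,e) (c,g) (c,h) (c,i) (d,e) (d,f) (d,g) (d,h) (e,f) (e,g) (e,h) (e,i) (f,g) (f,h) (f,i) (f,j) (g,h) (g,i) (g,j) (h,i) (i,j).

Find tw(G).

4

A width-4 tree decomposition is:
Bags: B1 = {c, e, g, h, i}  B2 = {e, f, g, h, i}  B3 = {d, e, f, g, h}  B4 = {a, e, f, g, i}  B5 = {b, d, e, g, h}  B6 = {a, f, g, i, j}
Tree: B1–B2, B2–B3, B2–B4, B3–B5, B4–B6
Every bag has size at most 5, so the width is 5 − 1 = 4 and tw(G) ≤ 4. For the lower bound, the 5 vertices {a, f, g, i, j} are pairwise adjacent, and any tree decomposition puts a clique entirely inside one bag — forcing width ≥ 4. Combining the bounds, tw(G) = 4.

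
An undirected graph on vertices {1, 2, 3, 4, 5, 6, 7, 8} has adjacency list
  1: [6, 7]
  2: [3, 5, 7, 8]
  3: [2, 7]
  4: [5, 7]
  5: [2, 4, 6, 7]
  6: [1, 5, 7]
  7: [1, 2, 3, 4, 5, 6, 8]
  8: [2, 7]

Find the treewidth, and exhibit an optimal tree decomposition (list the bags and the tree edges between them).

Each bag holds 3 vertices, so the decomposition has width 2, which upper-bounds the treewidth. Conversely, {1, 6, 7} is a clique of size 3, and the vertices of any clique must share a bag in every tree decomposition; so some bag has ≥ 3 vertices and tw(G) ≥ 2. Hence tw(G) = 2 exactly.

Treewidth 2.
One optimal decomposition is:
Bags: B1 = {5, 6, 7}  B2 = {2, 5, 7}  B3 = {4, 5, 7}  B4 = {1, 6, 7}  B5 = {2, 3, 7}  B6 = {2, 7, 8}
Tree: B1–B2, B1–B3, B1–B4, B2–B5, B5–B6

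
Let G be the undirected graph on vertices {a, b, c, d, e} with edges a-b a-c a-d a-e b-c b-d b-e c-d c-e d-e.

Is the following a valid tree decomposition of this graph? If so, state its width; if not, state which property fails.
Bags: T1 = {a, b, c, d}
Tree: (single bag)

No — vertex e appears in no bag.

A tree decomposition must satisfy three properties: every vertex lies in some bag; for every edge, both endpoints lie together in some bag; and for every vertex, the bags containing it form a connected subtree. Here vertex e appears in no bag, so the decomposition is invalid.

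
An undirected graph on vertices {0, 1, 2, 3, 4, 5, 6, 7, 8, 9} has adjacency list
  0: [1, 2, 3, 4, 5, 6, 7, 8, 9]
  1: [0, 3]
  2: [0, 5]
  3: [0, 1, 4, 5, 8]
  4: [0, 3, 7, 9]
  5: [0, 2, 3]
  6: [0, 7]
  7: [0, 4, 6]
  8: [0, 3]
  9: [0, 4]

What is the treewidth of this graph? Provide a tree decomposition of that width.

Treewidth 2.
Bags: B1 = {0, 3, 8}  B2 = {0, 3, 4}  B3 = {0, 3, 5}  B4 = {0, 4, 7}  B5 = {0, 1, 3}  B6 = {0, 4, 9}  B7 = {0, 6, 7}  B8 = {0, 2, 5}
Tree: B1–B2, B1–B3, B2–B4, B1–B5, B4–B6, B4–B7, B3–B8

Every bag has size at most 3, so the width is 3 − 1 = 2 and tw(G) ≤ 2. Conversely, {0, 2, 5} is a clique of size 3, and the vertices of any clique must share a bag in every tree decomposition; so some bag has ≥ 3 vertices and tw(G) ≥ 2. Hence tw(G) = 2 exactly.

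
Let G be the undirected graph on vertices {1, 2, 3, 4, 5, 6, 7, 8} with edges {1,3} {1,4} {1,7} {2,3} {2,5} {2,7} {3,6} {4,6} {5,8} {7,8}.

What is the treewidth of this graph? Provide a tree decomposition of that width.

Each bag holds 3 vertices, so the decomposition has width 2, which upper-bounds the treewidth. The edges 6–4–1–3–6 form a cycle, so G is not a tree and its treewidth is at least 2. Hence tw(G) = 2 exactly.

Treewidth 2.
Bags: B1 = {3, 4, 6}  B2 = {1, 3, 4}  B3 = {1, 2, 3}  B4 = {1, 2, 7}  B5 = {2, 5, 7}  B6 = {5, 7, 8}
Tree: B1–B2, B2–B3, B3–B4, B4–B5, B5–B6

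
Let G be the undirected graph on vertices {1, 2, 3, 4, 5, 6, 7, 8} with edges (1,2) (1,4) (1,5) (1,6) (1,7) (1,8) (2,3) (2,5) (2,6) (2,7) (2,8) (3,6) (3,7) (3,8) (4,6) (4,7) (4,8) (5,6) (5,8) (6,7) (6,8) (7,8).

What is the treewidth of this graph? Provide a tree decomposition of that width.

Treewidth 4.
One such decomposition:
Bags: B1 = {1, 2, 5, 6, 8}  B2 = {1, 2, 6, 7, 8}  B3 = {1, 4, 6, 7, 8}  B4 = {2, 3, 6, 7, 8}
Tree: B1–B2, B2–B3, B2–B4

Every bag has size at most 5, so the width is 5 − 1 = 4 and tw(G) ≤ 4. On the other hand G contains the 5-clique {1, 2, 5, 6, 8}. A clique must lie in a single bag of any decomposition, so no decomposition can have width below 4. Therefore the treewidth is 4.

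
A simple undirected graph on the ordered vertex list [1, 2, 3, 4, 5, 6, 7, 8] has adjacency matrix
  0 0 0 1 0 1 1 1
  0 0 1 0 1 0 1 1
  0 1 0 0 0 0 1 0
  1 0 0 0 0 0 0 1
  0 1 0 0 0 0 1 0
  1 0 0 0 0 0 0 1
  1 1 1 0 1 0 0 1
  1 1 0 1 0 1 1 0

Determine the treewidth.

A width-2 tree decomposition is:
Bags: B1 = {2, 7, 8}  B2 = {1, 7, 8}  B3 = {2, 5, 7}  B4 = {1, 4, 8}  B5 = {2, 3, 7}  B6 = {1, 6, 8}
Tree: B1–B2, B1–B3, B2–B4, B3–B5, B4–B6
The largest bag has 3 vertices, giving width 2; this decomposition certifies tw(G) ≤ 2. For the lower bound, the 3 vertices {1, 4, 8} are pairwise adjacent, and any tree decomposition puts a clique entirely inside one bag — forcing width ≥ 2. The upper and lower bounds meet at 2, so that is the treewidth.

2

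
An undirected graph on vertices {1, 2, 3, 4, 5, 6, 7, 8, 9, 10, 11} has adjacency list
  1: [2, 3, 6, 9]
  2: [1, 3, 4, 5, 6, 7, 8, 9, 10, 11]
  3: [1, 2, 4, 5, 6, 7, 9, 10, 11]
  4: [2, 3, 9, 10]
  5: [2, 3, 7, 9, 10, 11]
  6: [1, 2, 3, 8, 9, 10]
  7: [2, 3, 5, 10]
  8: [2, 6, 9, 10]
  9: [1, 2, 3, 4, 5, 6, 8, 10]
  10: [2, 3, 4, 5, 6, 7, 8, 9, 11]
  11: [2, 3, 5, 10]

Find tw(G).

4

A width-4 tree decomposition is:
Bags: B1 = {2, 3, 5, 9, 10}  B2 = {2, 3, 4, 9, 10}  B3 = {2, 3, 6, 9, 10}  B4 = {1, 2, 3, 6, 9}  B5 = {2, 3, 5, 10, 11}  B6 = {2, 6, 8, 9, 10}  B7 = {2, 3, 5, 7, 10}
Tree: B1–B2, B2–B3, B3–B4, B1–B5, B3–B6, B1–B7
The largest bag has 5 vertices, giving width 4; this decomposition certifies tw(G) ≤ 4. For the lower bound, the 5 vertices {2, 6, 8, 9, 10} are pairwise adjacent, and any tree decomposition puts a clique entirely inside one bag — forcing width ≥ 4. The upper and lower bounds meet at 4, so that is the treewidth.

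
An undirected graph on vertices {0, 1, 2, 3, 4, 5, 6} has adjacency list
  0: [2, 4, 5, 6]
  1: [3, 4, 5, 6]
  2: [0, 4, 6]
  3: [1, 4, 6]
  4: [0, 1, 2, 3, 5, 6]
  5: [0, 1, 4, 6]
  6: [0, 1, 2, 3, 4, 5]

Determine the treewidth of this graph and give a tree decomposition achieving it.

Treewidth 3.
Bags: B1 = {0, 4, 5, 6}  B2 = {1, 4, 5, 6}  B3 = {0, 2, 4, 6}  B4 = {1, 3, 4, 6}
Tree: B1–B2, B1–B3, B2–B4

Each bag holds 4 vertices, so the decomposition has width 3, which upper-bounds the treewidth. Conversely, {0, 2, 4, 6} is a clique of size 4, and the vertices of any clique must share a bag in every tree decomposition; so some bag has ≥ 4 vertices and tw(G) ≥ 3. The upper and lower bounds meet at 3, so that is the treewidth.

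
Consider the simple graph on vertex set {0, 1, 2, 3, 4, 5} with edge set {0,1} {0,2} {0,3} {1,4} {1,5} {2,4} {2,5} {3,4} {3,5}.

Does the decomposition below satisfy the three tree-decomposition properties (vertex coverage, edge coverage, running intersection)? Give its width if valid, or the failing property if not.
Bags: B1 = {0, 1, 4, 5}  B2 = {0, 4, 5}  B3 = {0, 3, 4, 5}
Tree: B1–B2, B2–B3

A tree decomposition must satisfy three properties: every vertex lies in some bag; for every edge, both endpoints lie together in some bag; and for every vertex, the bags containing it form a connected subtree. Here vertex 2 appears in no bag, so the decomposition is invalid.

No — vertex 2 appears in no bag.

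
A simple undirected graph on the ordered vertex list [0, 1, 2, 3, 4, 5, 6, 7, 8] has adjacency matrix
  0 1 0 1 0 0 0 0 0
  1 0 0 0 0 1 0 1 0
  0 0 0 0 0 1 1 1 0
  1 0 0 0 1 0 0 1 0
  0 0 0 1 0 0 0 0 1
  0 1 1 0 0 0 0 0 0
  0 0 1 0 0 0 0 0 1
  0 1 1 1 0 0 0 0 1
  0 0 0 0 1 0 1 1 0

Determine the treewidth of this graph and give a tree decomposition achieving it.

Treewidth 3.
One such decomposition:
Bags: B1 = {0, 1, 3, 4}  B2 = {1, 3, 4, 7}  B3 = {1, 4, 7, 8}  B4 = {1, 5, 7, 8}  B5 = {2, 5, 7, 8}  B6 = {2, 5, 6, 8}
Tree: B1–B2, B2–B3, B3–B4, B4–B5, B5–B6

The largest bag has 4 vertices, giving width 3; this decomposition certifies tw(G) ≤ 3. For the lower bound: the 4 vertex sets {0,3,4}, {1}, {7}, {2,5,6,8} are disjoint, each induces a connected subgraph, and every pair is joined by at least one edge of G. Contracting each set to a single vertex therefore yields K_{4} as a minor, and since treewidth is minor-monotone, tw(G) ≥ tw(K_{4}) = 3. The upper and lower bounds meet at 3, so that is the treewidth.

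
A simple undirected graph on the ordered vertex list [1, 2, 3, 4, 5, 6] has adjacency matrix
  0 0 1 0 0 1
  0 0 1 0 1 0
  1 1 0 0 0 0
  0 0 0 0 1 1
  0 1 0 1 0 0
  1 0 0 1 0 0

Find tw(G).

2

A width-2 tree decomposition is:
Bags: B1 = {1, 3, 6}  B2 = {2, 3, 6}  B3 = {2, 5, 6}  B4 = {4, 5, 6}
Tree: B1–B2, B2–B3, B3–B4
Each bag holds 3 vertices, so the decomposition has width 2, which upper-bounds the treewidth. For the lower bound, G contains the cycle 6–1–3–2–5–4–6, so G is not a forest; only forests have treewidth ≤ 1, hence tw(G) ≥ 2. Therefore the treewidth is 2.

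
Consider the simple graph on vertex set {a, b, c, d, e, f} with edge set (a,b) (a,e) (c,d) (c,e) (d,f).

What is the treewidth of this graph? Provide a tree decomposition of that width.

The largest bag has 2 vertices, giving width 1; this decomposition certifies tw(G) ≤ 1. Since G has at least one edge (e.g. f–d), it is not an edgeless graph, so tw(G) ≥ 1. The upper and lower bounds meet at 1, so that is the treewidth.

Treewidth 1.
One optimal decomposition is:
Bags: B1 = {d, f}  B2 = {c, d}  B3 = {c, e}  B4 = {a, e}  B5 = {a, b}
Tree: B1–B2, B2–B3, B3–B4, B4–B5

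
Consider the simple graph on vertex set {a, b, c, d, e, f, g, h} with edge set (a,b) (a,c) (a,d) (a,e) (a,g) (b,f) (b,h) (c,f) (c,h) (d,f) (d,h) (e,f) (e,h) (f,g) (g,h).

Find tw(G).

A width-3 tree decomposition is:
Bags: B1 = {a, b, f, h}  B2 = {a, f, g, h}  B3 = {a, d, f, h}  B4 = {a, e, f, h}  B5 = {a, c, f, h}
Tree: B1–B2, B2–B3, B3–B4, B4–B5
Each bag holds 4 vertices, so the decomposition has width 3, which upper-bounds the treewidth. For the lower bound: the 4 vertex sets {b,f}, {a,g}, {h}, {d} are disjoint, each induces a connected subgraph, and every pair is joined by at least one edge of G. Contracting each set to a single vertex therefore yields K_{4} as a minor, and since treewidth is minor-monotone, tw(G) ≥ tw(K_{4}) = 3. Therefore the treewidth is 3.

3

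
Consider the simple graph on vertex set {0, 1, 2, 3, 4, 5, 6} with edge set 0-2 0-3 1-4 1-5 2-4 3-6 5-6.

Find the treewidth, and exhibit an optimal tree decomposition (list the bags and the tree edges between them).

Treewidth 2.
One optimal decomposition is:
Bags: B1 = {3, 5, 6}  B2 = {1, 3, 5}  B3 = {1, 3, 4}  B4 = {2, 3, 4}  B5 = {0, 2, 3}
Tree: B1–B2, B2–B3, B3–B4, B4–B5

The largest bag has 3 vertices, giving width 2; this decomposition certifies tw(G) ≤ 2. For the lower bound, G contains the cycle 3–6–5–1–4–2–0–3, so G is not a forest; only forests have treewidth ≤ 1, hence tw(G) ≥ 2. Combining the bounds, tw(G) = 2.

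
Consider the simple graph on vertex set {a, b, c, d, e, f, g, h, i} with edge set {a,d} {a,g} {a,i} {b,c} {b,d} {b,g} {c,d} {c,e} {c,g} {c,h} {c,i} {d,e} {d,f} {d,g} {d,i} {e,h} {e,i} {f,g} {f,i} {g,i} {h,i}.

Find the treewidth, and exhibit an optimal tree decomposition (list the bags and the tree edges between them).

Treewidth 3.
Bags: B1 = {c, d, g, i}  B2 = {c, d, e, i}  B3 = {c, e, h, i}  B4 = {a, d, g, i}  B5 = {d, f, g, i}  B6 = {b, c, d, g}
Tree: B1–B2, B2–B3, B1–B4, B4–B5, B1–B6

Every bag has size at most 4, so the width is 4 − 1 = 3 and tw(G) ≤ 3. On the other hand G contains the 4-clique {b, c, d, g}. A clique must lie in a single bag of any decomposition, so no decomposition can have width below 3. Therefore the treewidth is 3.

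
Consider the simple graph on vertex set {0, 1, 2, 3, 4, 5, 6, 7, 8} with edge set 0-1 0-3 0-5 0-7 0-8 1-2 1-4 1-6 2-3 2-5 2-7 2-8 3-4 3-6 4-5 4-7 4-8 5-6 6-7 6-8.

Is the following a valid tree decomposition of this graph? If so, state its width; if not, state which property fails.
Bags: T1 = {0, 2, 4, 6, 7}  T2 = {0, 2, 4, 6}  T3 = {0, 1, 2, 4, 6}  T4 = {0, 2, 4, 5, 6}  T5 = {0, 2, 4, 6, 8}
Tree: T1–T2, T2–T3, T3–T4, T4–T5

No — vertex 3 appears in no bag.

A tree decomposition must satisfy three properties: every vertex lies in some bag; for every edge, both endpoints lie together in some bag; and for every vertex, the bags containing it form a connected subtree. Here vertex 3 appears in no bag, so the decomposition is invalid.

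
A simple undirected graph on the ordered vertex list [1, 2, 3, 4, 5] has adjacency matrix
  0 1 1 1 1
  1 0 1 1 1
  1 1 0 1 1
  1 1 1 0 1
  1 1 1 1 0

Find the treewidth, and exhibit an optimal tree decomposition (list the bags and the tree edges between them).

A single bag containing all 5 vertices is trivially a valid decomposition of width 4. On the other hand G contains the 5-clique {1, 2, 3, 4, 5}. A clique must lie in a single bag of any decomposition, so no decomposition can have width below 4. Therefore the treewidth is 4.

Treewidth 4.
One optimal decomposition is:
Bags: B1 = {1, 2, 3, 4, 5}
Tree: (single bag)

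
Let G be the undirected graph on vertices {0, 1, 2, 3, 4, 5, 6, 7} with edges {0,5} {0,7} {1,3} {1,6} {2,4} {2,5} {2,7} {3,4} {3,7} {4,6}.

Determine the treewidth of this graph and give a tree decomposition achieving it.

Each bag holds 3 vertices, so the decomposition has width 2, which upper-bounds the treewidth. The edges 1–6–4–3–1 form a cycle, so G is not a tree and its treewidth is at least 2. Combining the bounds, tw(G) = 2.

Treewidth 2.
One such decomposition:
Bags: B1 = {1, 3, 6}  B2 = {3, 4, 6}  B3 = {3, 4, 7}  B4 = {2, 4, 7}  B5 = {0, 2, 7}  B6 = {0, 2, 5}
Tree: B1–B2, B2–B3, B3–B4, B4–B5, B5–B6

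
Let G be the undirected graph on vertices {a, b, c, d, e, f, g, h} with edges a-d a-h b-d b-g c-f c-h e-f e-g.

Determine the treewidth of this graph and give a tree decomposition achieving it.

Each bag holds 3 vertices, so the decomposition has width 2, which upper-bounds the treewidth. The edges g–b–d–a–h–c–f–e–g form a cycle, so G is not a tree and its treewidth is at least 2. The upper and lower bounds meet at 2, so that is the treewidth.

Treewidth 2.
One optimal decomposition is:
Bags: B1 = {b, d, g}  B2 = {a, d, g}  B3 = {a, g, h}  B4 = {c, g, h}  B5 = {c, f, g}  B6 = {e, f, g}
Tree: B1–B2, B2–B3, B3–B4, B4–B5, B5–B6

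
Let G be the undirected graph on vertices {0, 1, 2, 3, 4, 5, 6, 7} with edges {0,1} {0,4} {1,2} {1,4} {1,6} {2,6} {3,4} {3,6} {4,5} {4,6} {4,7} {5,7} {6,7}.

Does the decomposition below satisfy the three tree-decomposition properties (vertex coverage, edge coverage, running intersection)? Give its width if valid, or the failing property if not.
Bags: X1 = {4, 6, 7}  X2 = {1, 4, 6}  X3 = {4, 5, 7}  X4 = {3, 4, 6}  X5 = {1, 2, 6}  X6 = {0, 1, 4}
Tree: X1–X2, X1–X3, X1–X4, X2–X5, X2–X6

Yes; width 2.

Vertex coverage: the bags together contain {0, 1, 2, 3, 4, 5, 6, 7}, the full vertex set. Edge coverage: each edge of G has both endpoints in at least one bag. Running intersection: for every vertex, the bags containing it form a connected subtree. All three properties hold, so this is a valid tree decomposition of width max|bag| − 1 = 2, and hence tw(G) ≤ 2.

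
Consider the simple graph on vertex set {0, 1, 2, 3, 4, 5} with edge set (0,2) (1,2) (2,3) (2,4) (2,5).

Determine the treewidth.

A width-1 tree decomposition is:
Bags: B1 = {0, 2}  B2 = {2, 4}  B3 = {2, 3}  B4 = {1, 2}  B5 = {2, 5}
Tree: B1–B2, B1–B3, B1–B4, B2–B5
Each bag holds 2 vertices, so the decomposition has width 1, which upper-bounds the treewidth. Since G has at least one edge (e.g. 0–2), it is not an edgeless graph, so tw(G) ≥ 1. The upper and lower bounds meet at 1, so that is the treewidth.

1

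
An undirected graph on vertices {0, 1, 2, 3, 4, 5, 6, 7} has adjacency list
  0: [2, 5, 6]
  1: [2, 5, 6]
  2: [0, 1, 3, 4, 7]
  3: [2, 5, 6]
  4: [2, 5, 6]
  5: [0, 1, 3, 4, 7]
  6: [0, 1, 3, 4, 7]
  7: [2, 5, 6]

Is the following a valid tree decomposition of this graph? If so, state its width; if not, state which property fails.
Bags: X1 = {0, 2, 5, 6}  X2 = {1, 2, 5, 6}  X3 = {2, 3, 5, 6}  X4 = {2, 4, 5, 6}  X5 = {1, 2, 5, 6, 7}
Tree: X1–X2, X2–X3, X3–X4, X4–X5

No — bags containing vertex 1 are not connected in the tree.

A tree decomposition must satisfy three properties: every vertex lies in some bag; for every edge, both endpoints lie together in some bag; and for every vertex, the bags containing it form a connected subtree. Here bags containing vertex 1 are not connected in the tree, so the decomposition is invalid.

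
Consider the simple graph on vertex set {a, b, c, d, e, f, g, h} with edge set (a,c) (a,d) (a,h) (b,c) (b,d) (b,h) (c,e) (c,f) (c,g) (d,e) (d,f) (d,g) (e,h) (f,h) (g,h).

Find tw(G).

A width-3 tree decomposition is:
Bags: B1 = {c, d, g, h}  B2 = {c, d, e, h}  B3 = {a, c, d, h}  B4 = {b, c, d, h}  B5 = {c, d, f, h}
Tree: B1–B2, B2–B3, B3–B4, B4–B5
The largest bag has 4 vertices, giving width 3; this decomposition certifies tw(G) ≤ 3. For the lower bound: the 4 vertex sets {c,g}, {d,e}, {h}, {a} are disjoint, each induces a connected subgraph, and every pair is joined by at least one edge of G. Contracting each set to a single vertex therefore yields K_{4} as a minor, and since treewidth is minor-monotone, tw(G) ≥ tw(K_{4}) = 3. Hence tw(G) = 3 exactly.

3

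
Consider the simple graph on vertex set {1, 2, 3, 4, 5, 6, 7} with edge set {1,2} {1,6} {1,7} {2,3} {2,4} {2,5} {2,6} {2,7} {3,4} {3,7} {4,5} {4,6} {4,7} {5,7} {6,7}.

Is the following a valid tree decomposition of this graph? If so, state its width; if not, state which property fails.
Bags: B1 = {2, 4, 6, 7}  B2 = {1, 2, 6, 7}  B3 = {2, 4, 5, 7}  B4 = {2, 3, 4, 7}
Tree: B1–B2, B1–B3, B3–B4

Vertex coverage: the bags together contain {1, 2, 3, 4, 5, 6, 7}, the full vertex set. Edge coverage: each edge of G has both endpoints in at least one bag. Running intersection: for every vertex, the bags containing it form a connected subtree. All three properties hold, so this is a valid tree decomposition of width max|bag| − 1 = 3, and hence tw(G) ≤ 3.

Yes; width 3.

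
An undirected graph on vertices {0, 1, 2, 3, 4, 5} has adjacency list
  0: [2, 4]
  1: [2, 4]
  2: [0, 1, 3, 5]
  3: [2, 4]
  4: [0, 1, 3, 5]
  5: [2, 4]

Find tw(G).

A width-2 tree decomposition is:
Bags: B1 = {1, 2, 4}  B2 = {2, 3, 4}  B3 = {2, 4, 5}  B4 = {0, 2, 4}
Tree: B1–B2, B2–B3, B3–B4
The largest bag has 3 vertices, giving width 2; this decomposition certifies tw(G) ≤ 2. Since 4–1–2–3–4 is a cycle in G, G is not acyclic. Forests are exactly the graphs of treewidth ≤ 1, so tw(G) ≥ 2. The upper and lower bounds meet at 2, so that is the treewidth.

2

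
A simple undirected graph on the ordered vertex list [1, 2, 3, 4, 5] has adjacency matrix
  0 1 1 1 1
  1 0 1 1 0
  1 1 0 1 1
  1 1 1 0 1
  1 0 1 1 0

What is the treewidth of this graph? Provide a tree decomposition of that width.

Treewidth 3.
One such decomposition:
Bags: B1 = {1, 2, 3, 4}  B2 = {1, 3, 4, 5}
Tree: B1–B2

Each bag holds 4 vertices, so the decomposition has width 3, which upper-bounds the treewidth. On the other hand G contains the 4-clique {1, 2, 3, 4}. A clique must lie in a single bag of any decomposition, so no decomposition can have width below 3. Combining the bounds, tw(G) = 3.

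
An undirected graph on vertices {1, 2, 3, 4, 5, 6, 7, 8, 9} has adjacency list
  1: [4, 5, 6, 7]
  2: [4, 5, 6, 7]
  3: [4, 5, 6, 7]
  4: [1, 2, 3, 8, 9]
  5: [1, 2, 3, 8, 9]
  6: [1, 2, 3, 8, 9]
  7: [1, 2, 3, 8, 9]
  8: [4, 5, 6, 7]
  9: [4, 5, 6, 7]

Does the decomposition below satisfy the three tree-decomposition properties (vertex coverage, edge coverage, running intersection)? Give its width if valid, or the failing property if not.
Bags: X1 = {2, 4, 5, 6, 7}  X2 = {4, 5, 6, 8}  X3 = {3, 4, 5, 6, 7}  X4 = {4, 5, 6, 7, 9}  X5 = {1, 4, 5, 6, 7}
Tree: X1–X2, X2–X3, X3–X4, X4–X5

No — edge (7,8) lies in no bag.

A tree decomposition must satisfy three properties: every vertex lies in some bag; for every edge, both endpoints lie together in some bag; and for every vertex, the bags containing it form a connected subtree. Here edge (7,8) lies in no bag, so the decomposition is invalid.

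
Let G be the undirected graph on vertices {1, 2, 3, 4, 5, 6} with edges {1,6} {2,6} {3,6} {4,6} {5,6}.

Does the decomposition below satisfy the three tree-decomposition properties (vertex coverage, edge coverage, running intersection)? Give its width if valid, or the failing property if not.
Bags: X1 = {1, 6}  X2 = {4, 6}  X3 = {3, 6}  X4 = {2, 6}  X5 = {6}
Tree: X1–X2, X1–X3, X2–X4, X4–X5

No — vertex 5 appears in no bag.

A tree decomposition must satisfy three properties: every vertex lies in some bag; for every edge, both endpoints lie together in some bag; and for every vertex, the bags containing it form a connected subtree. Here vertex 5 appears in no bag, so the decomposition is invalid.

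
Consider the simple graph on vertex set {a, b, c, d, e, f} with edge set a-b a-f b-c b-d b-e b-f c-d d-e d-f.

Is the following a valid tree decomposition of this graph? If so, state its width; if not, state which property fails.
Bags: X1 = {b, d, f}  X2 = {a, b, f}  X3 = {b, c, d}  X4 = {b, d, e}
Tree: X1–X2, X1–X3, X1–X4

Yes; width 2.

Every vertex of G appears in some bag (union = {a, b, c, d, e, f}); every edge is covered by a bag; and for each vertex v the set of bags containing v is connected in the bag tree. The decomposition is therefore valid. The largest bag has 3 vertices, so the width is 2.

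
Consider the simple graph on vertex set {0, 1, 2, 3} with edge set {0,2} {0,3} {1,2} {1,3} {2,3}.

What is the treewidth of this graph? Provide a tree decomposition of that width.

Treewidth 2.
Bags: B1 = {1, 2, 3}  B2 = {0, 2, 3}
Tree: B1–B2

The largest bag has 3 vertices, giving width 2; this decomposition certifies tw(G) ≤ 2. Conversely, {0, 2, 3} is a clique of size 3, and the vertices of any clique must share a bag in every tree decomposition; so some bag has ≥ 3 vertices and tw(G) ≥ 2. The upper and lower bounds meet at 2, so that is the treewidth.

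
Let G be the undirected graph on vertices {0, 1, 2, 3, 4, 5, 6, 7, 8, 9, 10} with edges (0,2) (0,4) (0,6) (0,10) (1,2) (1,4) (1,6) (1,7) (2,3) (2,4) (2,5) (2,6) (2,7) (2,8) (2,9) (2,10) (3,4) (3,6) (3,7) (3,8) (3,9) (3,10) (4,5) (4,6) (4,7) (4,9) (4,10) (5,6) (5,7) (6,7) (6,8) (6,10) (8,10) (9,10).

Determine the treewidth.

4

A width-4 tree decomposition is:
Bags: B1 = {2, 3, 6, 8, 10}  B2 = {2, 3, 4, 6, 10}  B3 = {2, 3, 4, 6, 7}  B4 = {2, 4, 5, 6, 7}  B5 = {2, 3, 4, 9, 10}  B6 = {1, 2, 4, 6, 7}  B7 = {0, 2, 4, 6, 10}
Tree: B1–B2, B2–B3, B3–B4, B2–B5, B3–B6, B2–B7
Each bag holds 5 vertices, so the decomposition has width 4, which upper-bounds the treewidth. For the lower bound, the 5 vertices {2, 3, 6, 8, 10} are pairwise adjacent, and any tree decomposition puts a clique entirely inside one bag — forcing width ≥ 4. Combining the bounds, tw(G) = 4.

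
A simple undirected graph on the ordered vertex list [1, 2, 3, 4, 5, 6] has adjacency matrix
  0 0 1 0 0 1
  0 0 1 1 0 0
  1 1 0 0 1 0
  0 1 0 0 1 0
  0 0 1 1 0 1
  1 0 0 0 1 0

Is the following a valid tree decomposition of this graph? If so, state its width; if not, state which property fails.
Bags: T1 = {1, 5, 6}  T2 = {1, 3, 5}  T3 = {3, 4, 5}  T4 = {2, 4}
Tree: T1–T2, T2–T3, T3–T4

A tree decomposition must satisfy three properties: every vertex lies in some bag; for every edge, both endpoints lie together in some bag; and for every vertex, the bags containing it form a connected subtree. Here edge (3,2) lies in no bag, so the decomposition is invalid.

No — edge (3,2) lies in no bag.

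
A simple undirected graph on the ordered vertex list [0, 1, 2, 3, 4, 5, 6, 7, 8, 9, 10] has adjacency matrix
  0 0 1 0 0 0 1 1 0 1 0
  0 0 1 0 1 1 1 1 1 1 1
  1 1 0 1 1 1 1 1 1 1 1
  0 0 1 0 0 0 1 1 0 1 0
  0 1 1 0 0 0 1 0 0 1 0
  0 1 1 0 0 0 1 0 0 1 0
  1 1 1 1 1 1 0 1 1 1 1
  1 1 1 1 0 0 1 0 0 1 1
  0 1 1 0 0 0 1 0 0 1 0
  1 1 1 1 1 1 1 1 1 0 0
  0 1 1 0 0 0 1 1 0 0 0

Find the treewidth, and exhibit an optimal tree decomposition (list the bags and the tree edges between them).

Treewidth 4.
One such decomposition:
Bags: B1 = {1, 2, 6, 7, 9}  B2 = {1, 2, 6, 8, 9}  B3 = {1, 2, 6, 7, 10}  B4 = {1, 2, 5, 6, 9}  B5 = {0, 2, 6, 7, 9}  B6 = {1, 2, 4, 6, 9}  B7 = {2, 3, 6, 7, 9}
Tree: B1–B2, B1–B3, B1–B4, B1–B5, B1–B6, B5–B7

The largest bag has 5 vertices, giving width 4; this decomposition certifies tw(G) ≤ 4. Conversely, {0, 2, 6, 7, 9} is a clique of size 5, and the vertices of any clique must share a bag in every tree decomposition; so some bag has ≥ 5 vertices and tw(G) ≥ 4. Combining the bounds, tw(G) = 4.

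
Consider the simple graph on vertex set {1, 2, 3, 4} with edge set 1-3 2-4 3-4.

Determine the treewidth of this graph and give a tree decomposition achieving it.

Treewidth 1.
Bags: B1 = {1, 3}  B2 = {3, 4}  B3 = {2, 4}
Tree: B1–B2, B2–B3

Every bag has size at most 2, so the width is 2 − 1 = 1 and tw(G) ≤ 1. G has an edge, so its treewidth is at least 1. Combining the bounds, tw(G) = 1.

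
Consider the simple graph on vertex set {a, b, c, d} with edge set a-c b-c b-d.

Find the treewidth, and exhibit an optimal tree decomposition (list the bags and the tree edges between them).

Every bag has size at most 2, so the width is 2 − 1 = 1 and tw(G) ≤ 1. Since G has at least one edge (e.g. c–b), it is not an edgeless graph, so tw(G) ≥ 1. Therefore the treewidth is 1.

Treewidth 1.
One such decomposition:
Bags: B1 = {b, c}  B2 = {b, d}  B3 = {a, c}
Tree: B1–B2, B1–B3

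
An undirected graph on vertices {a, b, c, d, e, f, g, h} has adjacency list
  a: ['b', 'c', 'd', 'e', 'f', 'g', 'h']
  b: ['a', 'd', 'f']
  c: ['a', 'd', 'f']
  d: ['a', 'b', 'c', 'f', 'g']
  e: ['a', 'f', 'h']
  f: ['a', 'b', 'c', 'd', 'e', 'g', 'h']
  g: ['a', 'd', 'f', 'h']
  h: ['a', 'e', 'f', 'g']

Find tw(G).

A width-3 tree decomposition is:
Bags: B1 = {a, f, g, h}  B2 = {a, d, f, g}  B3 = {a, c, d, f}  B4 = {a, b, d, f}  B5 = {a, e, f, h}
Tree: B1–B2, B2–B3, B2–B4, B1–B5
The largest bag has 4 vertices, giving width 3; this decomposition certifies tw(G) ≤ 3. Conversely, {a, d, f, g} is a clique of size 4, and the vertices of any clique must share a bag in every tree decomposition; so some bag has ≥ 4 vertices and tw(G) ≥ 3. The upper and lower bounds meet at 3, so that is the treewidth.

3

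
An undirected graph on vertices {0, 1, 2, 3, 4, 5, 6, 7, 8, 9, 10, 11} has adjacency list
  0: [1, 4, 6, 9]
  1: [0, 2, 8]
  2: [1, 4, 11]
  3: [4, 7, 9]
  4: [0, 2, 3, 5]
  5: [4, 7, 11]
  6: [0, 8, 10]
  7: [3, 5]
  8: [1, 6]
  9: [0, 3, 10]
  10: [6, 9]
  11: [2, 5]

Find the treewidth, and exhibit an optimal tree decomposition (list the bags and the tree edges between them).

Every bag has size at most 4, so the width is 4 − 1 = 3 and tw(G) ≤ 3. For the lower bound: the 4 vertex sets {6,8,10}, {1}, {0}, {2,3,4,9} are disjoint, each induces a connected subgraph, and every pair is joined by at least one edge of G. Contracting each set to a single vertex therefore yields K_{4} as a minor, and since treewidth is minor-monotone, tw(G) ≥ tw(K_{4}) = 3. The upper and lower bounds meet at 3, so that is the treewidth.

Treewidth 3.
Bags: B1 = {1, 6, 8, 10}  B2 = {0, 1, 6, 10}  B3 = {0, 1, 9, 10}  B4 = {0, 1, 2, 9}  B5 = {0, 2, 4, 9}  B6 = {2, 3, 4, 9}  B7 = {2, 3, 4, 11}  B8 = {3, 4, 5, 11}  B9 = {3, 5, 7, 11}
Tree: B1–B2, B2–B3, B3–B4, B4–B5, B5–B6, B6–B7, B7–B8, B8–B9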